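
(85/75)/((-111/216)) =-408/185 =-2.21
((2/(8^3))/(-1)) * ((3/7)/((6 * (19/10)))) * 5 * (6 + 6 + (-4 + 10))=-225/17024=-0.01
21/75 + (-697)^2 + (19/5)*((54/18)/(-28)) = 340066211/700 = 485808.87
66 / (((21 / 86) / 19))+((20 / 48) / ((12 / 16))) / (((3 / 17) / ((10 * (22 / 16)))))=3915109 / 756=5178.72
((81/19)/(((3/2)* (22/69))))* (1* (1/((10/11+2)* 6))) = 621/1216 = 0.51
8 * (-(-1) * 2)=16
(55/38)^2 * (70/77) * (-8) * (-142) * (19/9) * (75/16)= 2440625/114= 21408.99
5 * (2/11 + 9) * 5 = 2525/11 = 229.55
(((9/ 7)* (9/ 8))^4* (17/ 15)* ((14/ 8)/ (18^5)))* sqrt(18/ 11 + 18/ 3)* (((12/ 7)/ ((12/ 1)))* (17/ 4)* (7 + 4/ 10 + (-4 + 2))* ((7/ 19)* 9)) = 17065161* sqrt(231)/ 1879231692800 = 0.00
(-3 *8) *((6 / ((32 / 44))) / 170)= -1.16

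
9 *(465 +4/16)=16749/4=4187.25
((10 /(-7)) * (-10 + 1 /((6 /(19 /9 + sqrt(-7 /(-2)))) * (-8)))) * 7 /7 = 5 * sqrt(14) /336 + 21695 /1512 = 14.40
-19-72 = -91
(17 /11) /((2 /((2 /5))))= 0.31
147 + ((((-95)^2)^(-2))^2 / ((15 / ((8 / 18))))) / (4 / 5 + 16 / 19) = 54048164199823828126 / 367674586393359375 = 147.00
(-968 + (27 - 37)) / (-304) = 489 / 152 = 3.22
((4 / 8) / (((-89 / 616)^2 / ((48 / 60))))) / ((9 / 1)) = 2.13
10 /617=0.02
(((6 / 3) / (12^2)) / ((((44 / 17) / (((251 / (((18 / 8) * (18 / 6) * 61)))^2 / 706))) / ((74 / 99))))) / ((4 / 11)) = 39627629 / 6825423364056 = 0.00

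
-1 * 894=-894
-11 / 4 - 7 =-39 / 4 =-9.75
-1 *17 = -17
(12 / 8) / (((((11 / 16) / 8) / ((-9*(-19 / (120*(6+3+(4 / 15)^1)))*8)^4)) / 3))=492500782656 / 4106311451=119.94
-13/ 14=-0.93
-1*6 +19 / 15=-71 / 15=-4.73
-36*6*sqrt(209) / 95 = -216*sqrt(209) / 95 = -32.87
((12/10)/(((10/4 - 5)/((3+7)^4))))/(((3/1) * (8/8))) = -1600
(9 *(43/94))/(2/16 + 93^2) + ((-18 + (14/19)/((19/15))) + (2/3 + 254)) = 835588799224/3521992893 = 237.25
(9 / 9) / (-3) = -1 / 3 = -0.33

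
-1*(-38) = 38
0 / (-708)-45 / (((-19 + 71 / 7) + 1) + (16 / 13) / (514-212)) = 618345 / 107909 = 5.73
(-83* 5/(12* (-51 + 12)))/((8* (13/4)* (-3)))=-415/36504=-0.01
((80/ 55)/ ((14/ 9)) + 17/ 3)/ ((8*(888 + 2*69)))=1525/ 1896048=0.00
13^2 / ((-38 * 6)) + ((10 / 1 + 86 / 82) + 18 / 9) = 115051 / 9348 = 12.31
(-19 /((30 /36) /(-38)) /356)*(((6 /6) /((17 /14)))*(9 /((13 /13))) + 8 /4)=34656 /1513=22.91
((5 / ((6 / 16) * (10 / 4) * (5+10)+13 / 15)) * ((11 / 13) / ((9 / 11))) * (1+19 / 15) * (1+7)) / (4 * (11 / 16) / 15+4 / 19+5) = 90956800 / 78112983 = 1.16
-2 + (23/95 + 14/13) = -841/1235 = -0.68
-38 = -38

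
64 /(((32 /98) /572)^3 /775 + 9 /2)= 34127778910825600 /2399609454667553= 14.22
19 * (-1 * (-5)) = 95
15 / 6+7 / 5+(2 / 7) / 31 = 8483 / 2170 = 3.91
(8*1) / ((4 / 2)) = 4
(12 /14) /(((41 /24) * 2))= 72 /287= 0.25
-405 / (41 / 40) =-395.12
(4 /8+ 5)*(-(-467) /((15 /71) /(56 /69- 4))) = -8023994 /207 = -38763.26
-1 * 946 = -946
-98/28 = -7/2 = -3.50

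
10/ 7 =1.43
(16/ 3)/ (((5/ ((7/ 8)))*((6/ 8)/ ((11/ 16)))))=77/ 90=0.86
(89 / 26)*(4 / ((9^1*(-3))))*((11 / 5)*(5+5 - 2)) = -15664 / 1755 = -8.93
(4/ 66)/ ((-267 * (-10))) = 1/ 44055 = 0.00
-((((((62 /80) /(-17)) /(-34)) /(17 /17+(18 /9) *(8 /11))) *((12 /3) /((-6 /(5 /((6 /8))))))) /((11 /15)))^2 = -24025 /2191925124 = -0.00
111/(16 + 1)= 111/17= 6.53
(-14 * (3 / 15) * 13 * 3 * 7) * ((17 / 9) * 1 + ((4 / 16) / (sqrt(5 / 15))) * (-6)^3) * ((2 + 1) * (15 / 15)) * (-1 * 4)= -840612.40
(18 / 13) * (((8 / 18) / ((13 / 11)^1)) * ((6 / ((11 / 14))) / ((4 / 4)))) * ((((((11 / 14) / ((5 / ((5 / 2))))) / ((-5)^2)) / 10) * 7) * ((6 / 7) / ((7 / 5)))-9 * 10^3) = -1058399208 / 29575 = -35786.96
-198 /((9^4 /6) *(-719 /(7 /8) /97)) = 7469 /349434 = 0.02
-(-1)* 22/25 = 22/25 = 0.88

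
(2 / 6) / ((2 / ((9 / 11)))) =3 / 22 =0.14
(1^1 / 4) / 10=1 / 40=0.02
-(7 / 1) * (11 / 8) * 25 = -1925 / 8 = -240.62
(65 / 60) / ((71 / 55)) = 715 / 852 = 0.84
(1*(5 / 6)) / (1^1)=5 / 6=0.83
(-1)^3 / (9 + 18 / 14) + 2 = 137 / 72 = 1.90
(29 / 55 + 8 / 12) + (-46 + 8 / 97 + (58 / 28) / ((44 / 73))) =-37004621 / 896280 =-41.29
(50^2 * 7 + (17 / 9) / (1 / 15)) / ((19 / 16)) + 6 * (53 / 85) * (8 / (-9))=14757.38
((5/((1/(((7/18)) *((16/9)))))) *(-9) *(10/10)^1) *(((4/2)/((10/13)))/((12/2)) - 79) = 65996/27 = 2444.30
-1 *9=-9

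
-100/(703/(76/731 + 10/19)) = -0.09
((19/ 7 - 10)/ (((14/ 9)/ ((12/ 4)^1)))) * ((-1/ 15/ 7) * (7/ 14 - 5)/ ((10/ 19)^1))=-78489/ 68600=-1.14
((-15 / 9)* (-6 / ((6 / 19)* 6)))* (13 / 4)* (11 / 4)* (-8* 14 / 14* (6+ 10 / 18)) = -801515 / 324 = -2473.81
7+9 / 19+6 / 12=303 / 38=7.97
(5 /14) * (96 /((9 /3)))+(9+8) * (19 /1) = 2341 /7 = 334.43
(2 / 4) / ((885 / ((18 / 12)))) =0.00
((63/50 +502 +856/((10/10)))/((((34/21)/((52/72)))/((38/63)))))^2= 281798702233321/2106810000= 133756.11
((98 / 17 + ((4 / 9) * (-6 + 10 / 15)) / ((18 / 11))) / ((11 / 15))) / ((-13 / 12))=-356600 / 65637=-5.43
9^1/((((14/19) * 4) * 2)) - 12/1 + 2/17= -19717/1904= -10.36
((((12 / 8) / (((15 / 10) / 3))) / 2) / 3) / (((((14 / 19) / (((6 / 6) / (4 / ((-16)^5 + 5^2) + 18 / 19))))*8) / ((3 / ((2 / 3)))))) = 486677457 / 1207925888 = 0.40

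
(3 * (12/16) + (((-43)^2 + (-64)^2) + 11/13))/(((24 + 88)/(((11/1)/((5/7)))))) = 3402311/4160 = 817.86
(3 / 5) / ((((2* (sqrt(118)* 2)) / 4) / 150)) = 45* sqrt(118) / 59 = 8.29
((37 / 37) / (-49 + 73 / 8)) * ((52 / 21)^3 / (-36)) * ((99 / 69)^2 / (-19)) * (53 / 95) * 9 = -163948928 / 28493529645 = -0.01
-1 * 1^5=-1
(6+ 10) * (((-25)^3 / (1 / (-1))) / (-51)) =-250000 / 51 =-4901.96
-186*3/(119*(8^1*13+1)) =-0.04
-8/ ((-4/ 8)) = 16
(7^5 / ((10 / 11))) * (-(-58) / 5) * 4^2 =85782928 / 25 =3431317.12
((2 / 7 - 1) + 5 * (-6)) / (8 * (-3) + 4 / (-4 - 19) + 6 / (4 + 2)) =4945 / 3731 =1.33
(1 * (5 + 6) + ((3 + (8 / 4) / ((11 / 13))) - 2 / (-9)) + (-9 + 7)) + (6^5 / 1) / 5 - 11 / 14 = 10873171 / 6930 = 1569.00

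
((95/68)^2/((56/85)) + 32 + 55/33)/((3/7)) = 85.47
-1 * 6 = -6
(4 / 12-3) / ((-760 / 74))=74 / 285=0.26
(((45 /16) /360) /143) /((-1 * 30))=-1 /549120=-0.00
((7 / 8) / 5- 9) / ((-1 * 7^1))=353 / 280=1.26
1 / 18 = 0.06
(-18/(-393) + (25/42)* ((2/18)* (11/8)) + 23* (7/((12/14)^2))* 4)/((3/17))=5904038681/1188432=4967.92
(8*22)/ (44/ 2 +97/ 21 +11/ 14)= 7392/ 1151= 6.42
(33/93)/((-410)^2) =11/5211100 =0.00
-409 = -409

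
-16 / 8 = -2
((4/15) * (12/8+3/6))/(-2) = -4/15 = -0.27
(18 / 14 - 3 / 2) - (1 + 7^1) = -115 / 14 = -8.21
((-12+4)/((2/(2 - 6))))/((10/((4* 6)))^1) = 192/5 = 38.40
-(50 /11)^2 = -2500 /121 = -20.66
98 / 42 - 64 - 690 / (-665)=-24191 / 399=-60.63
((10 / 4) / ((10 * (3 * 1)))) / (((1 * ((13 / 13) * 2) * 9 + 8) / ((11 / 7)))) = 11 / 2184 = 0.01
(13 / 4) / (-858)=-1 / 264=-0.00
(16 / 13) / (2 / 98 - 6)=-784 / 3809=-0.21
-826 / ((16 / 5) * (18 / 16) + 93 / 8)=-4720 / 87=-54.25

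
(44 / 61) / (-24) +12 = 4381 / 366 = 11.97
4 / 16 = 1 / 4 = 0.25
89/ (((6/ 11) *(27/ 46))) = 22517/ 81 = 277.99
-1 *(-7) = 7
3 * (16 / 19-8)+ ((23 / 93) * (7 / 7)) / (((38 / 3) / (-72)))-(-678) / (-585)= -24.04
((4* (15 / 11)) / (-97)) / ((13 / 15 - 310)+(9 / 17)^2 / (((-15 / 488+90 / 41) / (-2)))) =750908700 / 4131519802729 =0.00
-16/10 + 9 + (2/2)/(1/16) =117/5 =23.40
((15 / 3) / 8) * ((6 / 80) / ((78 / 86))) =43 / 832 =0.05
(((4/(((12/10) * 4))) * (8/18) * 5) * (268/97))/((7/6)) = 26800/6111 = 4.39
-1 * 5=-5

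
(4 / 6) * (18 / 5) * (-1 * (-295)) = 708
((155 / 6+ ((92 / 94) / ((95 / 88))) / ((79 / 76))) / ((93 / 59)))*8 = 702035572 / 5179635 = 135.54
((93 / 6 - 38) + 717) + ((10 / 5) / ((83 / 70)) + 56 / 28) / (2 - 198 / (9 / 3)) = 1844439 / 2656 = 694.44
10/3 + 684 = 2062/3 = 687.33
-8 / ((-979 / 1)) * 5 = 40 / 979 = 0.04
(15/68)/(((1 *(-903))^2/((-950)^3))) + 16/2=-1034753542/4620651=-223.94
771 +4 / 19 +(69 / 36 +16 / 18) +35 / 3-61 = 495683 / 684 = 724.68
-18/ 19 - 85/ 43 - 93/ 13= -107038/ 10621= -10.08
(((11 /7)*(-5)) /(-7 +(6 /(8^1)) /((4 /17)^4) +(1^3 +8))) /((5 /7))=-11264 /252611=-0.04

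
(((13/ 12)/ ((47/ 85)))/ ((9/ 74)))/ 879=40885/ 2230902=0.02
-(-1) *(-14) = -14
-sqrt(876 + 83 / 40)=-sqrt(351230) / 20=-29.63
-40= -40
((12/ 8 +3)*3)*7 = 189/ 2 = 94.50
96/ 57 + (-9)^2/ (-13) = -4.55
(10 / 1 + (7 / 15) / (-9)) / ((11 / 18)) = 2686 / 165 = 16.28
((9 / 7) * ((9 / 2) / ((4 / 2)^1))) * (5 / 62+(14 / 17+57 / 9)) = 617895 / 29512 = 20.94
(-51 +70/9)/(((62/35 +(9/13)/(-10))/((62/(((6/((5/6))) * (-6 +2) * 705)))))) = 5486845/70764516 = 0.08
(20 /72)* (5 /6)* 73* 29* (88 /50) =862.48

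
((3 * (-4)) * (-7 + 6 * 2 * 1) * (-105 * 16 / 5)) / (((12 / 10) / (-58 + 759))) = 11776800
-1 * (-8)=8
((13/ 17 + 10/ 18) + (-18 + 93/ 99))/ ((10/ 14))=-185437/ 8415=-22.04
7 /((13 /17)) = 9.15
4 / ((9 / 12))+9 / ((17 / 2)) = 326 / 51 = 6.39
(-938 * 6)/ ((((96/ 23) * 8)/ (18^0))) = -10787/ 64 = -168.55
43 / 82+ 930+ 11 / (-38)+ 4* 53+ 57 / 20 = 1145.08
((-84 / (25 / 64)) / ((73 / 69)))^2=137599451136 / 3330625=41313.40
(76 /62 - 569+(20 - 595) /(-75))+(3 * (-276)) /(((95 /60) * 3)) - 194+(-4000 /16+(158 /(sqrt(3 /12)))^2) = 174363278 /1767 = 98677.58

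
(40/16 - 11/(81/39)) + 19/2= 181/27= 6.70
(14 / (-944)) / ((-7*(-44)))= -1 / 20768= -0.00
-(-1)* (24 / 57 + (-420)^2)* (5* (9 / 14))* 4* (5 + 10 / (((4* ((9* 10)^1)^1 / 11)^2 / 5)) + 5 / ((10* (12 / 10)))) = 4237689365 / 342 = 12390904.58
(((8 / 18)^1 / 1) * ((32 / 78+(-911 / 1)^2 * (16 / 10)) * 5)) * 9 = 1035741728 / 39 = 26557480.21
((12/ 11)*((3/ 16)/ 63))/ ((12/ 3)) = 1/ 1232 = 0.00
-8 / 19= -0.42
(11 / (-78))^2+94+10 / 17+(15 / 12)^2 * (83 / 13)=104.58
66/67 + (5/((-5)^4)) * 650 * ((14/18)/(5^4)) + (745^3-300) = 779176486165319/1884375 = 413493325.99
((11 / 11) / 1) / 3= 1 / 3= 0.33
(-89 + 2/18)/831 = -800/7479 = -0.11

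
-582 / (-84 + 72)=97 / 2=48.50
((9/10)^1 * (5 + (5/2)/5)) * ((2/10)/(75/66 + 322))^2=11979/6317235125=0.00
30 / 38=15 / 19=0.79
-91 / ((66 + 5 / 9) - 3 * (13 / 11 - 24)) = -0.67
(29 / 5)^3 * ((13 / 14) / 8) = 317057 / 14000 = 22.65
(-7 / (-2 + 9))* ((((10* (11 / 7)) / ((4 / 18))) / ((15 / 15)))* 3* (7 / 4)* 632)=-234630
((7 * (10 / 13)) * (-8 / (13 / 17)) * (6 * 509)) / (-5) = 5814816 / 169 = 34407.20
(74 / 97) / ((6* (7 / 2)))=74 / 2037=0.04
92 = 92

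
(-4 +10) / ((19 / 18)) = 108 / 19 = 5.68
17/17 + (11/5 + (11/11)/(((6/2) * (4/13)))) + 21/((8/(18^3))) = 918797/60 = 15313.28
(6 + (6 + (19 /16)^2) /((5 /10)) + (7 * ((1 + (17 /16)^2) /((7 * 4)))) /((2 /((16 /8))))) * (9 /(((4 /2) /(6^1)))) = 576.52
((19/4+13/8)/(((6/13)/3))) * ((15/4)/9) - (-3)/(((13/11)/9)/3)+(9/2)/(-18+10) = 70921/832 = 85.24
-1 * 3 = -3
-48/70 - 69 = -2439/35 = -69.69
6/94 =3/47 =0.06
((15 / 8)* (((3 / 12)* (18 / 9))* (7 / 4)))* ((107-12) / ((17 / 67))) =614.27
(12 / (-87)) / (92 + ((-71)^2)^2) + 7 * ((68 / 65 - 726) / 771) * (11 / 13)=-891304606133426 / 160037882822805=-5.57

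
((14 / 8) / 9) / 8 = 7 / 288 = 0.02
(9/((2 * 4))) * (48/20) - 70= -673/10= -67.30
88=88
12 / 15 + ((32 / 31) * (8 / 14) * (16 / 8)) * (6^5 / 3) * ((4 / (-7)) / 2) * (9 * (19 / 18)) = -63031364 / 7595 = -8299.06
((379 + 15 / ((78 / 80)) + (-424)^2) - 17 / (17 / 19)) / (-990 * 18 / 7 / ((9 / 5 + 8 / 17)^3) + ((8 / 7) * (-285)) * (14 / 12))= -7365986881827 / 24429111785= -301.52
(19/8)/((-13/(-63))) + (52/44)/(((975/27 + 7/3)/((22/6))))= 209109/17992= 11.62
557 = 557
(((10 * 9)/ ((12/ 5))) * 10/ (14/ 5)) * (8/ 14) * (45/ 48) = 28125/ 392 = 71.75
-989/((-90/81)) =8901/10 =890.10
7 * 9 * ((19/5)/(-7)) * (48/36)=-45.60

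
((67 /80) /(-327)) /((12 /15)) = -67 /20928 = -0.00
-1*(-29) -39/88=2513/88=28.56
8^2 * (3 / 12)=16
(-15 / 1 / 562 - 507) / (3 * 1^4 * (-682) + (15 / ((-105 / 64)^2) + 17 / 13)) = 2722687695 / 10949888294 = 0.25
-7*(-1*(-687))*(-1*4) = 19236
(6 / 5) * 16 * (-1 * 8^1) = -768 / 5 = -153.60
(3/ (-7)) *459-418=-614.71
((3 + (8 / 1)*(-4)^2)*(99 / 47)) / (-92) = -12969 / 4324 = -3.00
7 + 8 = 15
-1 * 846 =-846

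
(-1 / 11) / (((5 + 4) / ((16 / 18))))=-8 / 891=-0.01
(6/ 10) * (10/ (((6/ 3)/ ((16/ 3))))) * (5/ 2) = 40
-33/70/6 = -0.08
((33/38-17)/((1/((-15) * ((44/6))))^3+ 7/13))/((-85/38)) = 3460600/258383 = 13.39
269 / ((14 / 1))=269 / 14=19.21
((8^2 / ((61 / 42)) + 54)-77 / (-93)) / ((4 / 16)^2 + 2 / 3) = 135.63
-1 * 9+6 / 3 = -7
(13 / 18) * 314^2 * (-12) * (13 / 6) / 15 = -16662724 / 135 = -123427.59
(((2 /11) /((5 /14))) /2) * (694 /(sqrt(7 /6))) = 1388 * sqrt(42) /55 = 163.55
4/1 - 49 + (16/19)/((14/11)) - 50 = -94.34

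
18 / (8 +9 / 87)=2.22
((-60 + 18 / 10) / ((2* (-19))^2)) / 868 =-291 / 6266960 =-0.00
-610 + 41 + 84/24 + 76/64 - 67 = -10101/16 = -631.31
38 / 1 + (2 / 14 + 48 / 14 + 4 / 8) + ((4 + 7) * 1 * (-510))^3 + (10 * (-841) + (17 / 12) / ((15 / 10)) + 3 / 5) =-55615924150411 / 315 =-176558489366.38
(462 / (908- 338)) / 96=77 / 9120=0.01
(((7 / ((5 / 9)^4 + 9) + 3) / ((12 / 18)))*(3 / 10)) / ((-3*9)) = -74983 / 1193480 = -0.06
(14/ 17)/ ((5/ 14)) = 196/ 85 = 2.31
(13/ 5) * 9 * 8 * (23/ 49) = 21528/ 245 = 87.87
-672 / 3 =-224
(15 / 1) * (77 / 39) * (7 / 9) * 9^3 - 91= 217112 / 13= 16700.92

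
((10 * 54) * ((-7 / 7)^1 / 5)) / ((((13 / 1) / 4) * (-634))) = 0.05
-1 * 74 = -74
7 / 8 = 0.88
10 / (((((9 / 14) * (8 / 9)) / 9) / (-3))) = -945 / 2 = -472.50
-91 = -91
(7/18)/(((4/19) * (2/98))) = 6517/72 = 90.51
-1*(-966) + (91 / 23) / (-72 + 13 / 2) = 2910376 / 3013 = 965.94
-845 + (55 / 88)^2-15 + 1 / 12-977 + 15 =-349733 / 192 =-1821.53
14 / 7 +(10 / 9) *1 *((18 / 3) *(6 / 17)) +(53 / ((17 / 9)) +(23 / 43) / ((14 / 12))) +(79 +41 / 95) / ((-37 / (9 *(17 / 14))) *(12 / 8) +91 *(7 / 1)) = 36923663143 / 1119036730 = 33.00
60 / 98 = 30 / 49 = 0.61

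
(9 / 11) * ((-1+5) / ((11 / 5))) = 180 / 121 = 1.49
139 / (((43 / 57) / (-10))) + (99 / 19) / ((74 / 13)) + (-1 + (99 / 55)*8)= -552659509 / 302290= -1828.24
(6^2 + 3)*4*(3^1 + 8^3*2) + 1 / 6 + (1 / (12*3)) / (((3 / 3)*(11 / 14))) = 15861008 / 99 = 160212.20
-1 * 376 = -376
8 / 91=0.09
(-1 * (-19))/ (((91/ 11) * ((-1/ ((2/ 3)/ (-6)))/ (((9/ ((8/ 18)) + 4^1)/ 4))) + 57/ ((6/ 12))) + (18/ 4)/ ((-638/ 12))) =30943/ 205521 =0.15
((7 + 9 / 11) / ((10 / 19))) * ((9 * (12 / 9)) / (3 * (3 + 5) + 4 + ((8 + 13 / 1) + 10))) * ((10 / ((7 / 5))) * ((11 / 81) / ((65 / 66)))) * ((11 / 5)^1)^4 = 2105258672 / 30200625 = 69.71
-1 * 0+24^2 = 576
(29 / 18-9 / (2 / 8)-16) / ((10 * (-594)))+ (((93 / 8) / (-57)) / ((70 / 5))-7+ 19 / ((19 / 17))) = 284234147 / 28440720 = 9.99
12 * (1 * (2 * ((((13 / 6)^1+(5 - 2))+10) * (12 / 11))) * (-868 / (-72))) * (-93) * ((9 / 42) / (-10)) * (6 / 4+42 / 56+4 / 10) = 13904709 / 550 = 25281.29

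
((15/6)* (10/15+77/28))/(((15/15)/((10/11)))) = 1025/132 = 7.77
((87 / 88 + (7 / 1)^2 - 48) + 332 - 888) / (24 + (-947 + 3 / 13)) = 633789 / 1055648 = 0.60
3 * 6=18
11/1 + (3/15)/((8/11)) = 451/40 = 11.28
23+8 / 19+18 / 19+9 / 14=6653 / 266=25.01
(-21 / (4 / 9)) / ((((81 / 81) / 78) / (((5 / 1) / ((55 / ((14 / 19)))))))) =-51597 / 209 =-246.88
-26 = -26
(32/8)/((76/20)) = 20/19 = 1.05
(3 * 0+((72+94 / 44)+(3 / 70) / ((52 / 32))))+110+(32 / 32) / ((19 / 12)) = 35146031 / 190190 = 184.79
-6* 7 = -42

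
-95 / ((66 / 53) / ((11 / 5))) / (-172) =1007 / 1032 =0.98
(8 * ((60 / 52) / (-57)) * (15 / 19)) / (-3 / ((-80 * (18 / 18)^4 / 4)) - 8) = 12000 / 736801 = 0.02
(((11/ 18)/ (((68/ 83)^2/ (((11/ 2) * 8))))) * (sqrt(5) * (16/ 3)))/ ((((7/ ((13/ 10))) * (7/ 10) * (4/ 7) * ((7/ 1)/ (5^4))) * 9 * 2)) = 6772748125 * sqrt(5)/ 13764492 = 1100.25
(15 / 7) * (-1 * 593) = -8895 / 7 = -1270.71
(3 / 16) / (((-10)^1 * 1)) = -3 / 160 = -0.02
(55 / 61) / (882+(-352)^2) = 55 / 7611946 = 0.00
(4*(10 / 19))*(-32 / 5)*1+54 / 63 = -1678 / 133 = -12.62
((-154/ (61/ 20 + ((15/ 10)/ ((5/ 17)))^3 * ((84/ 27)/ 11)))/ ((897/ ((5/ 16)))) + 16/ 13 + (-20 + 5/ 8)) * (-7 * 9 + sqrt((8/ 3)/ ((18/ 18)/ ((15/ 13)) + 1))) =610115962323/ 533705432 - 29053141063 * sqrt(70)/ 11207814072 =1121.48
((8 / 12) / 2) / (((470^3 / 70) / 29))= 203 / 31146900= 0.00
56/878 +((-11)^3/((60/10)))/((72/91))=-53160023/189648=-280.31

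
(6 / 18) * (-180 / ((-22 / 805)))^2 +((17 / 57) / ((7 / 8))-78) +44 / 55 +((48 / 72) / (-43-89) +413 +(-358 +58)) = 20943572313011 / 1448370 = 14460098.12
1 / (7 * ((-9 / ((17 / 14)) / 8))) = -68 / 441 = -0.15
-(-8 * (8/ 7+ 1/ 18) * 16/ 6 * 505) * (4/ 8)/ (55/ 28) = 976064/ 297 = 3286.41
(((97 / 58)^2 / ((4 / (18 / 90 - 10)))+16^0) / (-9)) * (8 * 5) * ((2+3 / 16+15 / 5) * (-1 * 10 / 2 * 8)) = -163410815 / 30276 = -5397.37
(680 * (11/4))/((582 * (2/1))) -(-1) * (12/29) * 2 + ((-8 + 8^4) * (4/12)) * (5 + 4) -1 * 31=206509657/16878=12235.43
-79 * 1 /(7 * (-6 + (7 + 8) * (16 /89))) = 7031 /2058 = 3.42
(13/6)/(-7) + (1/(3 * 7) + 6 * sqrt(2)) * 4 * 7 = 43/42 + 168 * sqrt(2) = 238.61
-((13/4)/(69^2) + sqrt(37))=-sqrt(37) - 13/19044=-6.08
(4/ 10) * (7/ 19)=14/ 95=0.15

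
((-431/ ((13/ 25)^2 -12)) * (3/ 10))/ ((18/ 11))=592625/ 87972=6.74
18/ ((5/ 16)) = 288/ 5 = 57.60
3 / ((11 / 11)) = 3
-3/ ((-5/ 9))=27/ 5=5.40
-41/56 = -0.73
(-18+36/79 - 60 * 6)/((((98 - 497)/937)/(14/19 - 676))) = -119519840820/199633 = -598697.81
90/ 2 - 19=26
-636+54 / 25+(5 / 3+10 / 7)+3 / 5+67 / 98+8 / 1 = -4567739 / 7350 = -621.46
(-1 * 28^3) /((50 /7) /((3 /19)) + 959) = -460992 /21089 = -21.86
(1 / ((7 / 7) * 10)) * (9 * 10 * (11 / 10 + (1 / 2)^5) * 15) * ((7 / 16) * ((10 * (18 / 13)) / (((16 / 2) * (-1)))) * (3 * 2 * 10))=-23091075 / 3328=-6938.42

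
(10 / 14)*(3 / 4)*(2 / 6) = 5 / 28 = 0.18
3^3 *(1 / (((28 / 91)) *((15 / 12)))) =351 / 5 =70.20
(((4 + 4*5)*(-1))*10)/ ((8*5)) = -6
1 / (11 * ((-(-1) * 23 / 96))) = 96 / 253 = 0.38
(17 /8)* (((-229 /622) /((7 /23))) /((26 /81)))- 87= -86042643 /905632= -95.01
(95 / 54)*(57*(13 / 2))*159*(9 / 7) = 3730935 / 28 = 133247.68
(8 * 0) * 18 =0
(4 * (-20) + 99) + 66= 85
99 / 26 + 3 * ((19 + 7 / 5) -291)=-105039 / 130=-807.99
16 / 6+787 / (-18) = -739 / 18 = -41.06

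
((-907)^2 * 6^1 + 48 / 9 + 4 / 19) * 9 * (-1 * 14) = -11816543508 / 19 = -621923342.53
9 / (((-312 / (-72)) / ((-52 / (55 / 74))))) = -7992 / 55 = -145.31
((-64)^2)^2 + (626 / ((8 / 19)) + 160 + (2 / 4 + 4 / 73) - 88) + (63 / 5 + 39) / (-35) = 857395342739 / 51100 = 16778773.83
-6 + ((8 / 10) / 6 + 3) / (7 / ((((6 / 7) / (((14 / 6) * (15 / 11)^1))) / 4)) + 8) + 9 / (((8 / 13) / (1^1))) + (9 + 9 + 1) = 2043003 / 73880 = 27.65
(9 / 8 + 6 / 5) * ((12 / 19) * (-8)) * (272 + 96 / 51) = -5196096 / 1615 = -3217.40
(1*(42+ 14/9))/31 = 392/279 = 1.41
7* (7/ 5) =49/ 5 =9.80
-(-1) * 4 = 4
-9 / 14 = -0.64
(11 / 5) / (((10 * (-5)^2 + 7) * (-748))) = -1 / 87380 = -0.00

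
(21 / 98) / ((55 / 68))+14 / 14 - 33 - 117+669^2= 172253722 / 385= 447412.26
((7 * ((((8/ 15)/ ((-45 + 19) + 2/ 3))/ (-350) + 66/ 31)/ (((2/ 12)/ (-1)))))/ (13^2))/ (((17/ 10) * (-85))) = 13167372/ 3595918625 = 0.00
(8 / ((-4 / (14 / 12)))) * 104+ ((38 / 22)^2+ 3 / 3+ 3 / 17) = -238.51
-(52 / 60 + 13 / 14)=-377 / 210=-1.80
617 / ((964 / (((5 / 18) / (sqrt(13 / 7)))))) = 3085 * sqrt(91) / 225576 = 0.13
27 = 27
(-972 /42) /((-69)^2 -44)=-162 /33019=-0.00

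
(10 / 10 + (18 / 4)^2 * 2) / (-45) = -83 / 90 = -0.92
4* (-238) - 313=-1265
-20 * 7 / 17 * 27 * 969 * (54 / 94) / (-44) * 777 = 1130033835 / 517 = 2185752.10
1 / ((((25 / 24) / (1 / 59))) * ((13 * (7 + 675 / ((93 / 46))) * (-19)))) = -744 / 3849822275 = -0.00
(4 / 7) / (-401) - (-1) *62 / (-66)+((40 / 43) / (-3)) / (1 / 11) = -17333287 / 3983133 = -4.35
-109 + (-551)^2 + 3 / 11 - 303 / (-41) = 136878348 / 451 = 303499.66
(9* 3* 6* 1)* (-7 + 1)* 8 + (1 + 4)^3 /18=-7769.06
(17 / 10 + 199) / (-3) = -669 / 10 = -66.90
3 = 3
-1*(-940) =940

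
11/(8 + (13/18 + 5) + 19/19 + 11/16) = 1584/2219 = 0.71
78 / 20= 39 / 10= 3.90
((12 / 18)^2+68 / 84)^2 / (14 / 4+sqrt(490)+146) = 0.01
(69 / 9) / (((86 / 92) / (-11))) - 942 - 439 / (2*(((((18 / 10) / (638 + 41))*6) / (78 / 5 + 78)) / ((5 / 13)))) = -21406857 / 43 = -497833.88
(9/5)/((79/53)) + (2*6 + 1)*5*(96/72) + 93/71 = 89.18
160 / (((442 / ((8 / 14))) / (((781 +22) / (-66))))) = -2.52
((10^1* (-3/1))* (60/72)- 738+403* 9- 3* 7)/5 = 2843/5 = 568.60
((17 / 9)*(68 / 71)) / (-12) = -289 / 1917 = -0.15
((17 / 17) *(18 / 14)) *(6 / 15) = 18 / 35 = 0.51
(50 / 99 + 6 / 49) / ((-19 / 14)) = -6088 / 13167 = -0.46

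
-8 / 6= -4 / 3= -1.33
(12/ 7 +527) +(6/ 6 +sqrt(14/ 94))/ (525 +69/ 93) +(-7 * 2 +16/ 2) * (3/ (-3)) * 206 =31 * sqrt(329)/ 766006 +201329411/ 114086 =1764.72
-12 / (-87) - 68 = -1968 / 29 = -67.86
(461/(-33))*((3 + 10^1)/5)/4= -5993/660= -9.08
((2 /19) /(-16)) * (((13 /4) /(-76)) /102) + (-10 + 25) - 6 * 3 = -14139635 /4713216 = -3.00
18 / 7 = 2.57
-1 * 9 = -9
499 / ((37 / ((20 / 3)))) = 9980 / 111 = 89.91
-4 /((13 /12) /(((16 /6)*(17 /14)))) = -1088 /91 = -11.96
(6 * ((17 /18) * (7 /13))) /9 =119 /351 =0.34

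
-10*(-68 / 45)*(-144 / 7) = -2176 / 7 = -310.86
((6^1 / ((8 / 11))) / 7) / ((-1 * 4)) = -33 / 112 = -0.29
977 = 977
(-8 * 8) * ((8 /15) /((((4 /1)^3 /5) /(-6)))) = 16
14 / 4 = 7 / 2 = 3.50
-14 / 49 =-2 / 7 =-0.29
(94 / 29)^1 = 3.24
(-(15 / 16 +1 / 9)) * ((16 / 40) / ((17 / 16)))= -302 / 765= -0.39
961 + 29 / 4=3873 / 4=968.25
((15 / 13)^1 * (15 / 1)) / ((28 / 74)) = 8325 / 182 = 45.74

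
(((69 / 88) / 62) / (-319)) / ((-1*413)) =69 / 718811632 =0.00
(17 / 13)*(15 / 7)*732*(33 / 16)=1539945 / 364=4230.62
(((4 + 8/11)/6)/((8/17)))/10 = 221/1320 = 0.17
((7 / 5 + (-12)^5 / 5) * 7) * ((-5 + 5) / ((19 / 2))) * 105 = 0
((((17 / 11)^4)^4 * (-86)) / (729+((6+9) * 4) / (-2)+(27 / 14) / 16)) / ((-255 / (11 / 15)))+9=1379835147691158458381177 / 147188158891874818549425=9.37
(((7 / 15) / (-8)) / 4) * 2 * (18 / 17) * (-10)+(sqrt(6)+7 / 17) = 49 / 68+sqrt(6) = 3.17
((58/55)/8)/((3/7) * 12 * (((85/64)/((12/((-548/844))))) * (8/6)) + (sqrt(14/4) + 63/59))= -8104671623468/338872374125065 + 7047141472672 * sqrt(14)/338872374125065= 0.05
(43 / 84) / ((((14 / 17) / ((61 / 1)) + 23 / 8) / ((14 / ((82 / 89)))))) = 7937198 / 2947449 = 2.69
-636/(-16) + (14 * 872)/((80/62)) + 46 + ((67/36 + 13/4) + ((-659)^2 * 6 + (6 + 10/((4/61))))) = 470771381/180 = 2615396.56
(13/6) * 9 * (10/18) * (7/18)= 4.21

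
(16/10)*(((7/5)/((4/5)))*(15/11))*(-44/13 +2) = -756/143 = -5.29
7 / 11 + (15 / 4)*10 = 839 / 22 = 38.14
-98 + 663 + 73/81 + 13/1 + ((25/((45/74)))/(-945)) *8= 578.55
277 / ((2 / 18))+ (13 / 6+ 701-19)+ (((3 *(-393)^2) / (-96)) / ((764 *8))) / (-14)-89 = 3088.22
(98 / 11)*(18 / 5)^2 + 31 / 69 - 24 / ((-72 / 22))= 779521 / 6325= 123.24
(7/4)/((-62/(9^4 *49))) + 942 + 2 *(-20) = -2026727/248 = -8172.29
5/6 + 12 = 77/6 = 12.83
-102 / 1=-102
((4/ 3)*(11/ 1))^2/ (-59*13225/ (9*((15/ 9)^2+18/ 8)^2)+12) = -15856324/ 251924553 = -0.06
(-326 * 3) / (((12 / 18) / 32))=-46944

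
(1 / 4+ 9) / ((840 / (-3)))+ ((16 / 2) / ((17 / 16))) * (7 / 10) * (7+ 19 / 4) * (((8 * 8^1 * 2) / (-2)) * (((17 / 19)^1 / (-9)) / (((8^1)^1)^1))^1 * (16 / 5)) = 150897773 / 957600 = 157.58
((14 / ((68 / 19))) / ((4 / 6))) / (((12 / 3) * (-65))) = -399 / 17680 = -0.02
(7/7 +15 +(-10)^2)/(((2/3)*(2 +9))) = 174/11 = 15.82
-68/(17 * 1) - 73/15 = -133/15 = -8.87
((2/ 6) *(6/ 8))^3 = 1/ 64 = 0.02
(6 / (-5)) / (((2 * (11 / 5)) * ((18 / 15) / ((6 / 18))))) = -5 / 66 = -0.08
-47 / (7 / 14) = -94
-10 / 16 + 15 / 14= 25 / 56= 0.45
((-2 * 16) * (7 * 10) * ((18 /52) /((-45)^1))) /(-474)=-112 /3081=-0.04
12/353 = 0.03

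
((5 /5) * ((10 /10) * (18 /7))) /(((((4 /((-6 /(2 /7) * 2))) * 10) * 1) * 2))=-27 /20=-1.35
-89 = -89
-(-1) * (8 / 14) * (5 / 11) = 20 / 77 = 0.26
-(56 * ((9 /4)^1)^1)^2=-15876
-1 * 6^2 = -36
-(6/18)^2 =-1/9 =-0.11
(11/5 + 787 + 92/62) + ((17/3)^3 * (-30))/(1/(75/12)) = -33327.37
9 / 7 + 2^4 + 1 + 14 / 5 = 738 / 35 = 21.09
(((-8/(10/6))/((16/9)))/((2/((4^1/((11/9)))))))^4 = 3486784401/9150625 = 381.04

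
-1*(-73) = 73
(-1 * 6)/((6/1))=-1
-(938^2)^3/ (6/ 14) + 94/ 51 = -81052047760145986402/ 51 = -1589255838434235027.49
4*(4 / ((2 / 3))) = 24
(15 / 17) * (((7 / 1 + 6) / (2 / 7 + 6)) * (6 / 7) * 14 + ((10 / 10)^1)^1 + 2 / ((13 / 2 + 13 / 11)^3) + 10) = 28529955030 / 902613283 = 31.61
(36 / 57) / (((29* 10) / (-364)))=-2184 / 2755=-0.79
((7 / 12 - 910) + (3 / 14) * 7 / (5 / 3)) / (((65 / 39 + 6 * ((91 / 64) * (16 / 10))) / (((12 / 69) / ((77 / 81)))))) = -17661564 / 1627549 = -10.85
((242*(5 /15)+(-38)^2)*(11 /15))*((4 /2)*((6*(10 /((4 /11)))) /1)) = 1106908 /3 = 368969.33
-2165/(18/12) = -4330/3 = -1443.33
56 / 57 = 0.98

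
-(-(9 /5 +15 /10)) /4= 33 /40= 0.82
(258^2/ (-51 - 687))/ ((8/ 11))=-20339/ 164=-124.02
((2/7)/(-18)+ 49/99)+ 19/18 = 709/462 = 1.53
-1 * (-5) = 5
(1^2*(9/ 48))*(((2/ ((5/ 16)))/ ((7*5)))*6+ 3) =2151/ 2800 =0.77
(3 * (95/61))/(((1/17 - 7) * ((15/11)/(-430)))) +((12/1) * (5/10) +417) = 2286272/3599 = 635.25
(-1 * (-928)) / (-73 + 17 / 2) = -1856 / 129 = -14.39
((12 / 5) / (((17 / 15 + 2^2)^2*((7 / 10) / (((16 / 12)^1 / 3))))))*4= 9600 / 41503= 0.23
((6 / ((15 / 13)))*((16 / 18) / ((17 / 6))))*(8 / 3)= 3328 / 765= 4.35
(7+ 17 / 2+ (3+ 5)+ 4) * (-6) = -165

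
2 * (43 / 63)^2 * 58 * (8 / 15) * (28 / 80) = 428968 / 42525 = 10.09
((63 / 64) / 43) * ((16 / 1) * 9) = 567 / 172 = 3.30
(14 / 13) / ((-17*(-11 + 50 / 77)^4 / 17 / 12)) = -5905710888 / 5245376157853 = -0.00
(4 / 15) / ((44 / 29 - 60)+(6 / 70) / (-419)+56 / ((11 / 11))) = -340228 / 3167901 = -0.11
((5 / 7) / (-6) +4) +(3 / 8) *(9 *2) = 893 / 84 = 10.63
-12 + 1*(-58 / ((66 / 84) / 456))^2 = 137101352532 / 121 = 1133069029.19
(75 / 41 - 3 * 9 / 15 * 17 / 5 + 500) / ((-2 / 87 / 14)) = -309434118 / 1025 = -301886.94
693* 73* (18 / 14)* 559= 36359037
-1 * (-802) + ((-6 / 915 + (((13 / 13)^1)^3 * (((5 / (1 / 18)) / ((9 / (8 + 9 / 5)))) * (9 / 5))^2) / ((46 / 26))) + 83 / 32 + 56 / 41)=846453246049 / 46018400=18393.80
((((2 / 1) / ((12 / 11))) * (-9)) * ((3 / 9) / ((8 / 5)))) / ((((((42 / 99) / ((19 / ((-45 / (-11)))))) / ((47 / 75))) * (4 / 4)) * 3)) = -1188583 / 151200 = -7.86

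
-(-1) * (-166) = -166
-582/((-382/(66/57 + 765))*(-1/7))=-29652609/3629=-8171.01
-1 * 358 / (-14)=179 / 7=25.57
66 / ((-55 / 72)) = -432 / 5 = -86.40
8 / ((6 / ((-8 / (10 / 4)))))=-4.27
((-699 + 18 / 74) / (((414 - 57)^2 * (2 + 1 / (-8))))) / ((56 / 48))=-137888 / 55015485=-0.00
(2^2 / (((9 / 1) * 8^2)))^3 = 1 / 2985984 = 0.00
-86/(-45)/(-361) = -86/16245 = -0.01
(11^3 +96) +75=1502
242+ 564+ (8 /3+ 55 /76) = 184541 /228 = 809.39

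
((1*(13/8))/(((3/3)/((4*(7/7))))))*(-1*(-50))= 325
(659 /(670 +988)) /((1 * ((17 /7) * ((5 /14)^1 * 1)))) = 32291 /70465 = 0.46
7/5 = 1.40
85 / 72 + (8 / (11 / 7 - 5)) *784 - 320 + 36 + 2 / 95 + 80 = -13899781 / 6840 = -2032.13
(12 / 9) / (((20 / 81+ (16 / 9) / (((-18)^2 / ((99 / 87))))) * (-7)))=-2349 / 3122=-0.75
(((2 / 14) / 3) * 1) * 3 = 0.14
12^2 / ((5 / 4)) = 576 / 5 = 115.20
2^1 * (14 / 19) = 28 / 19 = 1.47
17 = 17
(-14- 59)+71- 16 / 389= -794 / 389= -2.04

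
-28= -28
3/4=0.75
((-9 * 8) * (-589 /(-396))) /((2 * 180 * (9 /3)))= -589 /5940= -0.10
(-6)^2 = 36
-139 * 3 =-417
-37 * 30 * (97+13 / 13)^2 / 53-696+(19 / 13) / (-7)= -973457855 / 4823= -201836.59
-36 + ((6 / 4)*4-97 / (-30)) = -803 / 30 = -26.77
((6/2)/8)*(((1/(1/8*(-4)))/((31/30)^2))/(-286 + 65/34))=22950/9282299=0.00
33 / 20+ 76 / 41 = 2873 / 820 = 3.50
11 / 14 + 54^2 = 40835 / 14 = 2916.79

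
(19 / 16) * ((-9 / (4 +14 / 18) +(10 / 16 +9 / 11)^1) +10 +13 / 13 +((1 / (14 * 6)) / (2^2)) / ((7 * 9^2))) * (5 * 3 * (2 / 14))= 90395964745 / 3364187904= 26.87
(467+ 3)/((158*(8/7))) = 1645/632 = 2.60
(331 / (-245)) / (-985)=331 / 241325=0.00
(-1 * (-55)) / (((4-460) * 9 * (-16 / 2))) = 55 / 32832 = 0.00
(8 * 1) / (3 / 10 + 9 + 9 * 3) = 80 / 363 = 0.22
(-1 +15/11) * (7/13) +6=6.20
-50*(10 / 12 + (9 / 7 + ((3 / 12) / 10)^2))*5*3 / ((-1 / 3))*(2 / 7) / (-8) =-1068315 / 6272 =-170.33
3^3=27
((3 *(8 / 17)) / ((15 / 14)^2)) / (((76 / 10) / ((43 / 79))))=33712 / 382755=0.09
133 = 133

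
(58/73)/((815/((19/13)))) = 1102/773435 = 0.00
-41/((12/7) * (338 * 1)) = -287/4056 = -0.07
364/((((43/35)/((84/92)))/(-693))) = -185405220/989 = -187467.36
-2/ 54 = -1/ 27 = -0.04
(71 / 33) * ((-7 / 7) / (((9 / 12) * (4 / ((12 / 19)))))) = -284 / 627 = -0.45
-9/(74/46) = -207/37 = -5.59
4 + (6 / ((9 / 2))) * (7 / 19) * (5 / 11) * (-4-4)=1388 / 627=2.21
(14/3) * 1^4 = 14/3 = 4.67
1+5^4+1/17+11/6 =64045/102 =627.89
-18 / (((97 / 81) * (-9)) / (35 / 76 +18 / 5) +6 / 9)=124983 / 13801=9.06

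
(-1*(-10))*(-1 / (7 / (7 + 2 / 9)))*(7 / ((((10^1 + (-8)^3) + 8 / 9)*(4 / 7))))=455 / 1804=0.25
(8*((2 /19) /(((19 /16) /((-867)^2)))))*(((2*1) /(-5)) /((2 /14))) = -2694053376 /1805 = -1492550.35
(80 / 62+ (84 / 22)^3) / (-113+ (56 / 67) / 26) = -2046822128 / 4059876095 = -0.50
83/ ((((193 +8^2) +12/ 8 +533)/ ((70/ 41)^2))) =813400/ 2661023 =0.31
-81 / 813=-27 / 271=-0.10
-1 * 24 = -24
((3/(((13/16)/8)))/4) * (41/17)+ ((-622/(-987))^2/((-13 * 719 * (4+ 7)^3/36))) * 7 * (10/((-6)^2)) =524201484439288/29433064684023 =17.81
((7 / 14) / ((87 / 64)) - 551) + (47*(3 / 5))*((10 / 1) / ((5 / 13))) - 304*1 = -52823 / 435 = -121.43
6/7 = 0.86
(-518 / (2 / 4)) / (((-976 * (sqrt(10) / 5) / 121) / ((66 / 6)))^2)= -2294171495 / 476288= -4816.77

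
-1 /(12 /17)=-17 /12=-1.42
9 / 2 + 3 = 15 / 2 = 7.50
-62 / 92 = -31 / 46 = -0.67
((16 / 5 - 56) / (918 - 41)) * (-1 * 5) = 264 / 877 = 0.30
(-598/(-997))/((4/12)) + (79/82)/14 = 2138275/1144556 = 1.87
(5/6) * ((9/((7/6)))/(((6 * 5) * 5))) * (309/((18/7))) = 103/20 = 5.15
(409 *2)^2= 669124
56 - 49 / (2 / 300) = -7294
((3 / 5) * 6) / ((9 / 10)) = 4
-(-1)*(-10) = -10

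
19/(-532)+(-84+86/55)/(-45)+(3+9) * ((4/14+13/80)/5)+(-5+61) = 145708/2475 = 58.87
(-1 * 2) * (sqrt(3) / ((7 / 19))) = -38 * sqrt(3) / 7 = -9.40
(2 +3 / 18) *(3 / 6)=13 / 12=1.08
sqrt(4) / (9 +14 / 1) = 2 / 23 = 0.09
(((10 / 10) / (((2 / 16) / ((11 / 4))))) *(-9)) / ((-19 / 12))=2376 / 19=125.05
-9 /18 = -1 /2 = -0.50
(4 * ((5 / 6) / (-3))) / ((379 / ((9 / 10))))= -1 / 379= -0.00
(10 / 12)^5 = 3125 / 7776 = 0.40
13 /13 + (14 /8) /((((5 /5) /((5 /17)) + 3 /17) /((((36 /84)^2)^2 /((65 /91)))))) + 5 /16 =79581 /59584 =1.34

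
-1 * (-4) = 4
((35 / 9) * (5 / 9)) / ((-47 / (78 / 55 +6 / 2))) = -105 / 517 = -0.20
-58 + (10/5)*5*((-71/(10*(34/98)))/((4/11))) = -42213/68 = -620.78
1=1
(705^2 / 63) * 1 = 55225 / 7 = 7889.29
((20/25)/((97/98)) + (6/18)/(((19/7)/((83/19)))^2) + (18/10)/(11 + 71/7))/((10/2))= 49301412881/140316620700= 0.35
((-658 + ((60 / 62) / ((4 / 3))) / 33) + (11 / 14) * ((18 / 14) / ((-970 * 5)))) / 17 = -106643332409 / 2755314100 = -38.70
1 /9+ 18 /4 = 83 /18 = 4.61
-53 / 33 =-1.61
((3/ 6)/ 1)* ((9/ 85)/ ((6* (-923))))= -3/ 313820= -0.00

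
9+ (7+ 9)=25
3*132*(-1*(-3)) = 1188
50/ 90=5/ 9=0.56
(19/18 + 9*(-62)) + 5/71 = -711685/1278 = -556.87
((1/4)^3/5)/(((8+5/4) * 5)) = 0.00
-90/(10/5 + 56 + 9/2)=-1.44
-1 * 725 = -725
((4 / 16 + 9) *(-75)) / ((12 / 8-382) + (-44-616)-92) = 185 / 302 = 0.61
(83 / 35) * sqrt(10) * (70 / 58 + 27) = 67894 * sqrt(10) / 1015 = 211.53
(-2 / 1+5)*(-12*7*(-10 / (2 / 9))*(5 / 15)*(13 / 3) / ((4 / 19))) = 77805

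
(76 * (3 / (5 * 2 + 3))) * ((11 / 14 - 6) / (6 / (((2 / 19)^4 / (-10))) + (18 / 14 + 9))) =0.00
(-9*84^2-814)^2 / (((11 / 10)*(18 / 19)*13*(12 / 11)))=279912027.62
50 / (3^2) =50 / 9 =5.56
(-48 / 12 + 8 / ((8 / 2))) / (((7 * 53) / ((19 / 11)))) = -38 / 4081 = -0.01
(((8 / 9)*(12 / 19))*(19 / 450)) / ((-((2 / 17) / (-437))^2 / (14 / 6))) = -1545321148 / 2025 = -763121.55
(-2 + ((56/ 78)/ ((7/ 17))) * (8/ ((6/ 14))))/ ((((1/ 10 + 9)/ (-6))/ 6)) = -142960/ 1183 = -120.85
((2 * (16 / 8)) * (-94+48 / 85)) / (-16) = 3971 / 170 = 23.36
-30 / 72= -0.42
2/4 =0.50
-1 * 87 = -87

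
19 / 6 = 3.17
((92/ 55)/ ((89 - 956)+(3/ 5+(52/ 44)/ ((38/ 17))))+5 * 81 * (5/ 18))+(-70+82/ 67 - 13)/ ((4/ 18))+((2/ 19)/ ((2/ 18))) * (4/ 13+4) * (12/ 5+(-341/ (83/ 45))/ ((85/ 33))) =-113802053702831018/ 211284871148845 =-538.62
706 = 706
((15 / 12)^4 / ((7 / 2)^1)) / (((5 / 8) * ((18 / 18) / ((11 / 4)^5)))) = 20131375 / 114688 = 175.53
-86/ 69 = -1.25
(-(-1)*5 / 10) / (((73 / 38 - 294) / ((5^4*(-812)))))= 868.77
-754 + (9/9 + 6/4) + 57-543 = -2475/2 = -1237.50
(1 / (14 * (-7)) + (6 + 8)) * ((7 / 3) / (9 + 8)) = 457 / 238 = 1.92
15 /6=5 /2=2.50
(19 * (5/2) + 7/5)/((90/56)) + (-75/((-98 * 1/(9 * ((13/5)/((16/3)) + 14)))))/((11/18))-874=-440009357/646800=-680.29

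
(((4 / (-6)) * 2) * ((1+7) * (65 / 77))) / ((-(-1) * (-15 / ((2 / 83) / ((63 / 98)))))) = 1664 / 73953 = 0.02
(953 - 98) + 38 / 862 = 368524 / 431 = 855.04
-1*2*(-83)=166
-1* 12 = -12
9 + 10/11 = 109/11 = 9.91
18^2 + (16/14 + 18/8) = 9167/28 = 327.39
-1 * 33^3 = -35937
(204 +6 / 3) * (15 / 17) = 3090 / 17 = 181.76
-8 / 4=-2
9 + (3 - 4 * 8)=-20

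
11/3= 3.67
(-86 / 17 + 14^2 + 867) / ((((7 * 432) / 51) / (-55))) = -329725 / 336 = -981.32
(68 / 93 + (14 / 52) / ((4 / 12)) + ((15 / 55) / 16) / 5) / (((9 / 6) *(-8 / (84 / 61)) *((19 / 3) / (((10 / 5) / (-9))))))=11486069 / 1849624920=0.01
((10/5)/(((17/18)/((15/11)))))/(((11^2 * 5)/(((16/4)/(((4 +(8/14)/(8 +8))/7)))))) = 84672/2556851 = 0.03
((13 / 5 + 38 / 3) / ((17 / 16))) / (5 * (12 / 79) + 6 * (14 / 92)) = 6657488 / 774945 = 8.59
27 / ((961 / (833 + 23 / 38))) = 855279 / 36518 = 23.42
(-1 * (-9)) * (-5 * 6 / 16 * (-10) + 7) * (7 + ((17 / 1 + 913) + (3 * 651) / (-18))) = 192004.88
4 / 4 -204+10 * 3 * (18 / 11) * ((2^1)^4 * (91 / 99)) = 62797 / 121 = 518.98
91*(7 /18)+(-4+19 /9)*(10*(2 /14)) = 1373 /42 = 32.69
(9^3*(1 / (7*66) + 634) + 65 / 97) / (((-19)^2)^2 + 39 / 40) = 138083360980 / 38934993251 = 3.55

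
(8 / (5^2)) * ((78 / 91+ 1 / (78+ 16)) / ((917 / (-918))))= -0.28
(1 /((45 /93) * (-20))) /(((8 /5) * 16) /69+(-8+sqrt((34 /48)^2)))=1426 /95505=0.01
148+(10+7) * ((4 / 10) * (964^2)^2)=29362095891684 / 5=5872419178336.80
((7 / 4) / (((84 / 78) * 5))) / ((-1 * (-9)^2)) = -0.00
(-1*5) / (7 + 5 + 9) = -5 / 21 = -0.24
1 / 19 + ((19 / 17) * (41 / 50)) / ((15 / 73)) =1093223 / 242250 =4.51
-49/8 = -6.12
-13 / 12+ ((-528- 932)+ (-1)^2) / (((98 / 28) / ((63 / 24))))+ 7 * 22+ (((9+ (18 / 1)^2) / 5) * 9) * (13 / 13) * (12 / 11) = -47428 / 165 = -287.44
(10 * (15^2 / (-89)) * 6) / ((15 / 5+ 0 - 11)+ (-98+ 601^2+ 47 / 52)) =-702000 / 1671151843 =-0.00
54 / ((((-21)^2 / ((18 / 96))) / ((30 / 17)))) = 135 / 3332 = 0.04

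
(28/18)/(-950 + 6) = -7/4248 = -0.00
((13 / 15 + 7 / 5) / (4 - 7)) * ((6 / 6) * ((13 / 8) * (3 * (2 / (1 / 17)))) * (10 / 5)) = -3757 / 15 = -250.47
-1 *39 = -39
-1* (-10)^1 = 10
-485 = -485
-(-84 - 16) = 100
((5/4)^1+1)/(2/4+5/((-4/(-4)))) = 9/22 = 0.41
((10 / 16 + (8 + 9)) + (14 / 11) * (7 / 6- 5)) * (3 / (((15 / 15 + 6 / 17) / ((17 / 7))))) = 972485 / 14168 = 68.64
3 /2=1.50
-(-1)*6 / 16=3 / 8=0.38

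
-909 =-909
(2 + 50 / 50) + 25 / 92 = 301 / 92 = 3.27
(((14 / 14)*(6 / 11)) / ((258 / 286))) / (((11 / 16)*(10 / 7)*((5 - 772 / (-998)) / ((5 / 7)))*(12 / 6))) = 51896 / 1362713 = 0.04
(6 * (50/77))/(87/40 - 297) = -4000/302687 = -0.01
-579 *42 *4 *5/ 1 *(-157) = 76358520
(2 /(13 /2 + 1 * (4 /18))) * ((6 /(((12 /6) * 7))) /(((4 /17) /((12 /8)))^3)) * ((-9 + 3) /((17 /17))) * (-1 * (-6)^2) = 96702579 /13552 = 7135.67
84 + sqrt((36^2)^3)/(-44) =-10740/11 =-976.36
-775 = -775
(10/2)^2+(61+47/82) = 7099/82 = 86.57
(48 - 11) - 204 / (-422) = 7909 / 211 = 37.48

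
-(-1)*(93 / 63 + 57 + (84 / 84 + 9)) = 1438 / 21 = 68.48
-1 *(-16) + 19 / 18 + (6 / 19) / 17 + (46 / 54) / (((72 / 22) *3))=16163297 / 941868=17.16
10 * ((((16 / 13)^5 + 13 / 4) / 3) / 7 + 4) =668877805 / 15594306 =42.89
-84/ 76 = -21/ 19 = -1.11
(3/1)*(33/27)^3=1331/243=5.48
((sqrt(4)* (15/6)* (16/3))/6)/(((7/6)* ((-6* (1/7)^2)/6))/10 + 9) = 5600/11337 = 0.49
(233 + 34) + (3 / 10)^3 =267027 / 1000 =267.03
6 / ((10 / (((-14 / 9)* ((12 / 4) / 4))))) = -7 / 10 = -0.70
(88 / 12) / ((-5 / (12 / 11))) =-8 / 5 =-1.60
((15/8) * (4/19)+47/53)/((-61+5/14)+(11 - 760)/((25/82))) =-0.00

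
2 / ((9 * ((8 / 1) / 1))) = 1 / 36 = 0.03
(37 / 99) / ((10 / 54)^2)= 2997 / 275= 10.90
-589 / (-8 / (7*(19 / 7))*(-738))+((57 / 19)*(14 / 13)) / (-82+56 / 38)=-12627799 / 6523920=-1.94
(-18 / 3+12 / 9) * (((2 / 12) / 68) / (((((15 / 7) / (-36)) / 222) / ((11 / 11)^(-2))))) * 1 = 3626 / 85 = 42.66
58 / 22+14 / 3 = 241 / 33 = 7.30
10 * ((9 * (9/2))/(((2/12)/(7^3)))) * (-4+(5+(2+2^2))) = 5834430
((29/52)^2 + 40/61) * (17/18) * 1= 2710837/2968992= 0.91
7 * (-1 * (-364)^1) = 2548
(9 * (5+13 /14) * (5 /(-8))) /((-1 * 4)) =3735 /448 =8.34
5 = 5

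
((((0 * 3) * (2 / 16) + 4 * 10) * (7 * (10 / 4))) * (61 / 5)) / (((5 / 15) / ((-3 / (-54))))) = 4270 / 3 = 1423.33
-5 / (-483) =5 / 483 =0.01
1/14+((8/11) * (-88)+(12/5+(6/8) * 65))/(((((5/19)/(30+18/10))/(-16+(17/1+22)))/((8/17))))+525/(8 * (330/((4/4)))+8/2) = -660988942471/39329500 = -16806.44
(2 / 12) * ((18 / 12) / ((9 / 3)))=1 / 12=0.08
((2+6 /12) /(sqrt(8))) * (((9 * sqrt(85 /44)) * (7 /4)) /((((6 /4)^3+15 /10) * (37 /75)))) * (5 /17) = 2.37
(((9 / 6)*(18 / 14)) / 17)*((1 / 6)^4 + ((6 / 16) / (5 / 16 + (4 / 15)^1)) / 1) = 116779 / 1587936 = 0.07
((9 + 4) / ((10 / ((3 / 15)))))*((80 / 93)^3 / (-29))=-133120 / 23326353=-0.01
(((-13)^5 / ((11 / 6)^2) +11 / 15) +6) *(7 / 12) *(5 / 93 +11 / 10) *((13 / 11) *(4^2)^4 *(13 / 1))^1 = -74853986929.47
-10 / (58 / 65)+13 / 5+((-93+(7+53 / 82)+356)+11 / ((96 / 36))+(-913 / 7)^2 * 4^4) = 10149622940109 / 2330440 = 4355238.90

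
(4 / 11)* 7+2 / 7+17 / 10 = 3489 / 770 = 4.53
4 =4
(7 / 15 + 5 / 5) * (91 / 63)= 286 / 135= 2.12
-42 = -42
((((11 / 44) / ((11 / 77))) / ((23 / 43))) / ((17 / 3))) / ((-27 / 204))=-301 / 69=-4.36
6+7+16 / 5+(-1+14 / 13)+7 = 1513 / 65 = 23.28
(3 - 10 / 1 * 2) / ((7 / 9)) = -153 / 7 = -21.86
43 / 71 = 0.61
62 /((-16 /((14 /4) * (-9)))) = 1953 /16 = 122.06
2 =2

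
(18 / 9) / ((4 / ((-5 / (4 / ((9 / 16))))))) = -45 / 128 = -0.35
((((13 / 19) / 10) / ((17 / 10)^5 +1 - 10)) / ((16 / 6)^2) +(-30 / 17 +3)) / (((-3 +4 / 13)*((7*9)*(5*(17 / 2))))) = -276978299 / 1613910052650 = -0.00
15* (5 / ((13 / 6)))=450 / 13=34.62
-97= -97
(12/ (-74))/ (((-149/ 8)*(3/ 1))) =16/ 5513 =0.00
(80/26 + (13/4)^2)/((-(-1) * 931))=2837/193648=0.01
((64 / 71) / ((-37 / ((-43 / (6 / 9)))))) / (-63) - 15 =-828881 / 55167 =-15.02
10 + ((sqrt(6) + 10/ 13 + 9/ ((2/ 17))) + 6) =sqrt(6) + 2425/ 26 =95.72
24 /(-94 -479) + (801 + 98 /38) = 2916036 /3629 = 803.54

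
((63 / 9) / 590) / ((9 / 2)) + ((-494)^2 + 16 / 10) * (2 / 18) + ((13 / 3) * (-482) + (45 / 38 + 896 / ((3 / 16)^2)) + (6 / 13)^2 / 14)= 6028996425931 / 119352870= 50514.05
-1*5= -5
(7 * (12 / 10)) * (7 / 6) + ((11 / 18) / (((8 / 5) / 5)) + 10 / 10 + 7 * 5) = 34351 / 720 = 47.71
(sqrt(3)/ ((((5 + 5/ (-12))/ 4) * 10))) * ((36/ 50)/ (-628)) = -108 * sqrt(3)/ 1079375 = -0.00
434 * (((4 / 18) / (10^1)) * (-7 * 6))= -6076 / 15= -405.07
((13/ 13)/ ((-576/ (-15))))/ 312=0.00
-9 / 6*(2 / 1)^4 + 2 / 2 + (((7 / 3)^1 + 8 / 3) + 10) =-8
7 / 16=0.44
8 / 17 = 0.47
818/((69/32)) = 26176/69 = 379.36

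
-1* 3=-3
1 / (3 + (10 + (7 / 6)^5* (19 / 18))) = 139968 / 2138917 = 0.07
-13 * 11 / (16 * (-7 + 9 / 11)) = 1573 / 1088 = 1.45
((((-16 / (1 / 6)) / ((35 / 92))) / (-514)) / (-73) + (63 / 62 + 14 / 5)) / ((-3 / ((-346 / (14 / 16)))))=214639091816 / 427469385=502.12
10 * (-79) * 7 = -5530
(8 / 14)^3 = 64 / 343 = 0.19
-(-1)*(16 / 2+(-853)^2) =727617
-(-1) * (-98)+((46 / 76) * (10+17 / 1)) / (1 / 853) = 13841.82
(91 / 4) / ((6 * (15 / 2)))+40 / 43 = 11113 / 7740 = 1.44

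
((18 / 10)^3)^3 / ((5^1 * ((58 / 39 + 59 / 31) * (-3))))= -156130457067 / 40029296875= -3.90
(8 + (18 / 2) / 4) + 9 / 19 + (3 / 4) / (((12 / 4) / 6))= 929 / 76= 12.22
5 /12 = 0.42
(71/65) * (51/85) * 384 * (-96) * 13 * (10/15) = -5234688/25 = -209387.52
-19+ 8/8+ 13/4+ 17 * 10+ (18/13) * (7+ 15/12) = 8667/52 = 166.67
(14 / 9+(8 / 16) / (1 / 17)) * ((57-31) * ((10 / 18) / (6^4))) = 11765 / 104976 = 0.11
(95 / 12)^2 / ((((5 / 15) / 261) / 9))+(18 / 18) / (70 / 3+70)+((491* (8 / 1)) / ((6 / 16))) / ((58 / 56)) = 22010449717 / 48720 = 451774.42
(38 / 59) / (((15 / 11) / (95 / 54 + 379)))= 4297249 / 23895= 179.84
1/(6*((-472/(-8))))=0.00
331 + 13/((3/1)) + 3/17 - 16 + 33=17978/51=352.51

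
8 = 8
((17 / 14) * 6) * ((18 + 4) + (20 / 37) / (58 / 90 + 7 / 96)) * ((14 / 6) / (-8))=-7392127 / 152884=-48.35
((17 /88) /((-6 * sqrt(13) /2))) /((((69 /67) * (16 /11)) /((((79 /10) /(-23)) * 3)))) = 89981 * sqrt(13) /26407680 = 0.01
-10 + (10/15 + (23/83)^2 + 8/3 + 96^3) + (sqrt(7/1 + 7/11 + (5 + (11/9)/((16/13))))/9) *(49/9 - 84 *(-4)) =884869.47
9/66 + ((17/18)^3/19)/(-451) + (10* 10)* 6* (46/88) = 15680601379/49974408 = 313.77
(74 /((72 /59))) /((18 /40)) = 134.75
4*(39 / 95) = 1.64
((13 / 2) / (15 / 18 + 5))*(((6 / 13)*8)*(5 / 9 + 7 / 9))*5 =192 / 7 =27.43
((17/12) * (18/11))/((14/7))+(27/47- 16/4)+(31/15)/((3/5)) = 1.18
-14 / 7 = -2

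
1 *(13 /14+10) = 153 /14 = 10.93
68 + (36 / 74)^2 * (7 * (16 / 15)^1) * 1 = 477556 / 6845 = 69.77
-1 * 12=-12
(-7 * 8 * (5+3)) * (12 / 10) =-2688 / 5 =-537.60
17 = 17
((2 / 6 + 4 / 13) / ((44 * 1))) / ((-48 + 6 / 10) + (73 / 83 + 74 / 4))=-10375 / 19954506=-0.00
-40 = -40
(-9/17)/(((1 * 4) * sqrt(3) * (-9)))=sqrt(3)/204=0.01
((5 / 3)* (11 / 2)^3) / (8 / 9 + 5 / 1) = 19965 / 424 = 47.09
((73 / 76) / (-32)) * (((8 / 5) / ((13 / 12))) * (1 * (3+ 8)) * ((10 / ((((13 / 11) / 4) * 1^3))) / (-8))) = 26499 / 12844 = 2.06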